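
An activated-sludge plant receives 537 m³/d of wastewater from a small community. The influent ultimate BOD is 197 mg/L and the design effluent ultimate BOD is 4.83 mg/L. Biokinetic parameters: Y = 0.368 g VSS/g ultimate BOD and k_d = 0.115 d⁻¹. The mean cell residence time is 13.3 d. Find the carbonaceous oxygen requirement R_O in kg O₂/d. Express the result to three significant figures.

Observed yield with endogenous decay: Y_obs = Y / (1 + k_d·θ_c) = 0.368 / (1 + 0.115 × 13.3) = 0.368 / 2.530 = 0.1455 g VSS/g ultimate BOD.
Substrate removed = Q·(S₀ − S) = 537 m³/d × (197 − 4.83) g/m³ = 1.03×10^5 g/d = 103.2 kg/d.
Net sludge production P_X = 0.1455 × 103.2 = 15.01 kg VSS/d.
R_O = Q·ΔS − 1.42 P_X = 103.2 − 21.32 = 81.88 kg O₂/d.

R_O ≈ 81.9 kg O₂/d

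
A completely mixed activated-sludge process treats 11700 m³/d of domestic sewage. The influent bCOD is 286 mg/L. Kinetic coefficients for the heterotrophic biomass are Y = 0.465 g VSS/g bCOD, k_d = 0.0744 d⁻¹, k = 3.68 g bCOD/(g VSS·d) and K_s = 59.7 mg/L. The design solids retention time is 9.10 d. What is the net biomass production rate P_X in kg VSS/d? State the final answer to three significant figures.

For a completely mixed reactor with recycle the Lawrence–McCarty relation gives S = K_s·(1 + k_d·θ_c) / [θ_c·(Y·k − k_d) − 1] = 59.7 × (1 + 0.0744 × 9.10) / [9.10 × (0.465 × 3.68 − 0.0744) − 1] = 100.1 / 13.89 = 7.205 mg/L.
Y_obs = Y / (1 + k_d θ_c) = 0.465 / (1 + 0.0744 × 9.10) = 0.465 / 1.677 = 0.2773.
ΔS = 286 − 7.21 = 278.8 mg/L, so the substrate removal rate is 11700 × 278.8/1000 = 3262 kg bCOD/d.
Biomass produced: P_X = Y_obs·Q·ΔS = 0.2773 × 3262 ≈ 904.4 kg VSS/d.

P_X ≈ 904 kg VSS/d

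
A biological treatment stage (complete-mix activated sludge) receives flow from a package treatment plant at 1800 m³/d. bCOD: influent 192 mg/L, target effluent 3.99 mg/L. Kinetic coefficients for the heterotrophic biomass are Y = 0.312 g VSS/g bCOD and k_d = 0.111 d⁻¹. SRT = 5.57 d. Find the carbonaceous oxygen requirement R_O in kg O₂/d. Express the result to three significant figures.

R_O ≈ 246 kg O₂/d

Y_obs = Y / (1 + k_d θ_c) = 0.312 / (1 + 0.111 × 5.57) = 0.312 / 1.618 = 0.1928.
Q·(S₀ − S) = 1800 × (192 − 3.99) × 10⁻³ = 338.4 kg/d removed.
Biomass synthesised: P_X = Y_obs × 338.4 = 65.25 kg VSS/d.
Carbonaceous O₂ demand = substrate oxidised − cell-mass equivalent = 338.4 − 1.42 × 65.25 = 245.8 kg O₂/d.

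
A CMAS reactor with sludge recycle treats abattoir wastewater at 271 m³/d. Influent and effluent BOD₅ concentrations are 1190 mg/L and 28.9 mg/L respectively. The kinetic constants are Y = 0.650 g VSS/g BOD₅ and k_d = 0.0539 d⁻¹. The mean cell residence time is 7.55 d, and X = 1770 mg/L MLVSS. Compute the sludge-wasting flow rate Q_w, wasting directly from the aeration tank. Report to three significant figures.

Q_w ≈ 82.1 m³/d

Rearranging the biomass balance for a CMAS with decay, V = Y·Q·ΔS·θ_c / [X·(1+k_d θ_c)] = 0.650 × 271 × (1190 − 28.9) × 7.55 / [1770 × (1 + 0.0539 × 7.55)] = 1.54×10^6 / 2490 = 620.1 m³.
Wasting from the aeration tank: Q_w = V / θ_c = 620.1 / 7.55 = 82.13 m³/d.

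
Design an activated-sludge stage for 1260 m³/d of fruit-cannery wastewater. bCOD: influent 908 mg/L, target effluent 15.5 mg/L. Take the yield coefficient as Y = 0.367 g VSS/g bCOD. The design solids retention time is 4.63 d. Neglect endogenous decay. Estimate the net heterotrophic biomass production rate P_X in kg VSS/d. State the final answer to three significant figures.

With endogenous decay neglected, the observed yield equals the true yield: Y_obs = Y = 0.367 g VSS/g bCOD.
ΔS = 908 − 15.5 = 892.5 mg/L, so the substrate removal rate is 1260 × 892.5/1000 = 1125 kg bCOD/d.
Net biomass production P_X = Y_obs × Q·(S₀ − S) = 0.3670 × 1125 = 412.7 kg VSS/d.

P_X ≈ 413 kg VSS/d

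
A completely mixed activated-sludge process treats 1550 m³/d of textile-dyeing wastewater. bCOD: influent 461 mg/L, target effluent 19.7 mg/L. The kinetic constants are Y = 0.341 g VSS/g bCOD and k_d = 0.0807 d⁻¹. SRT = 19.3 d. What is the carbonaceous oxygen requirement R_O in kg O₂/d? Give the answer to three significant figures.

Y_obs = Y / (1 + k_d θ_c) = 0.341 / (1 + 0.0807 × 19.3) = 0.341 / 2.558 = 0.1333.
Mass of bCOD removed per day: Q(S₀ − S) = 1550 × 441.3 g/m³ = 684.0 kg/d.
P_X = Y_obs·Q·(S₀ − S) = 0.1333 × 684.0 = 91.20 kg VSS/d.
Carbonaceous O₂ demand = substrate oxidised − cell-mass equivalent = 684.0 − 1.42 × 91.20 = 554.5 kg O₂/d.

R_O ≈ 555 kg O₂/d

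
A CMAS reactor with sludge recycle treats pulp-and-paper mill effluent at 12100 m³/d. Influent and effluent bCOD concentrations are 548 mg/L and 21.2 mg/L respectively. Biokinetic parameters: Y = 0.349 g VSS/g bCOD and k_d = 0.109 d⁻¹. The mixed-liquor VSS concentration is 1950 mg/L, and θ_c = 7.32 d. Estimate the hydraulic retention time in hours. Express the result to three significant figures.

τ ≈ 9.21 h

Steady-state biomass mass balance: V·X·(1 + k_d·θ_c) = Y·Q·(S₀ − S)·θ_c, so V = 0.349 × 12100 × (548 − 21.2) × 7.32 / [1950 × (1 + 0.109 × 7.32)] = 1.63×10^7 / 3506 = 4645 m³.
τ = V/Q = 4645/12100 = 0.3839 d, or 9.213 h.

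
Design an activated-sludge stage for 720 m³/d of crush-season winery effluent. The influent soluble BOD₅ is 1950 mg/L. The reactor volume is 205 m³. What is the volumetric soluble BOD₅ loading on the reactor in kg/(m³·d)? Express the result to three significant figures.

Applied soluble BOD₅ load per unit volume = Q·S₀/V = (720 × 1950/1000)/205.0 = 6.849 kg soluble BOD₅·m⁻³·d⁻¹.

L_v ≈ 6.85 kg soluble BOD₅/(m³·d)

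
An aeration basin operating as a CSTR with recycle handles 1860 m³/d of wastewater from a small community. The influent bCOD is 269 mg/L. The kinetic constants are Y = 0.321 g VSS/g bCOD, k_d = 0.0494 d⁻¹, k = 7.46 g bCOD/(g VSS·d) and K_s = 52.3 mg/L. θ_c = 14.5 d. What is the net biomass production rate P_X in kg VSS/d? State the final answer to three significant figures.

From the Monod/SRT balance for a CMAS, S = K_s·(1+k_d θ_c)/[θ_c·(Y k − k_d) − 1] = 52.3 × (1 + 0.0494 × 14.5) / [14.5 × (0.321 × 7.46 − 0.0494) − 1] = 89.76 / 33.01 = 2.720 mg/L.
Observed yield with endogenous decay: Y_obs = Y / (1 + k_d·θ_c) = 0.321 / (1 + 0.0494 × 14.5) = 0.321 / 1.716 = 0.1870 g VSS/g bCOD.
ΔS = 269 − 2.72 = 266.3 mg/L, so the substrate removal rate is 1860 × 266.3/1000 = 495.3 kg bCOD/d.
P_X = Y_obs · Q(S₀ − S) = 0.1870 × 495.3 = 92.63 kg VSS/d.

P_X ≈ 92.6 kg VSS/d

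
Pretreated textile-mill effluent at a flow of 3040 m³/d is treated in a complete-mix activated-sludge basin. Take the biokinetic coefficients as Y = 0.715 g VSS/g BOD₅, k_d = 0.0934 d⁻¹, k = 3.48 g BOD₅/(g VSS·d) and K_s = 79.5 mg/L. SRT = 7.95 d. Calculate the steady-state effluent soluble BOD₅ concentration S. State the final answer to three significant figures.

From the Monod/SRT balance for a CMAS, S = K_s·(1+k_d θ_c)/[θ_c·(Y k − k_d) − 1] = 79.5 × (1 + 0.0934 × 7.95) / [7.95 × (0.715 × 3.48 − 0.0934) − 1] = 138.5 / 18.04 = 7.680 mg/L.

S ≈ 7.68 mg/L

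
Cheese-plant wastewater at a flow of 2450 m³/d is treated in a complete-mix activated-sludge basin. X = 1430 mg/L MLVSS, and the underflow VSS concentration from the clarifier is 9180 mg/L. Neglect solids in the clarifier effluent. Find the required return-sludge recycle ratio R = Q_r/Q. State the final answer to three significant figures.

R ≈ 0.185

Mass balance around the secondary clarifier (neglecting effluent solids): R = X / (X_r − X) = 1430 / (9180 − 1430) = 0.1845.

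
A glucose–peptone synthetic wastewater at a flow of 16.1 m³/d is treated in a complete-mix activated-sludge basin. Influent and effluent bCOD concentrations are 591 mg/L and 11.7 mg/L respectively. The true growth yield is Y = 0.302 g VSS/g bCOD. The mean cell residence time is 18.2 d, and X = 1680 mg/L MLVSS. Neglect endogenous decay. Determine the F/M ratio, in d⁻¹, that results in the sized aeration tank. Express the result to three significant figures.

Biomass mass balance (decay neglected): V·X = Y·Q·(S₀ − S)·θ_c, so V = 0.302 × 16.1 × (591 − 11.7) × 18.2 / 1680 = 30.51 m³.
F/M = applied load / biomass = Q·S₀/(V·X) = 16.1 × 591 / (30.51 × 1680) = 0.1856 d⁻¹.

F/M ≈ 0.186 d⁻¹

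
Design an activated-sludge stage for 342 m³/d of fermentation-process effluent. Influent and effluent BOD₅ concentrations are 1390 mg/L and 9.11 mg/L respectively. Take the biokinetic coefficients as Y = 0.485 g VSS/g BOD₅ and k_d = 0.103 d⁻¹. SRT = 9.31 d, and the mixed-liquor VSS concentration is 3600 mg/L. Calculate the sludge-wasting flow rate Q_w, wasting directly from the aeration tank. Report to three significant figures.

Q_w ≈ 32.5 m³/d

From the SRT design equation V = Y Q (S₀−S) θ_c / [X (1 + k_d θ_c)] = 0.485 × 342 × (1390 − 9.11) × 9.31 / [3600 × (1 + 0.103 × 9.31)] = 2.13×10^6 / 7052 = 302.4 m³.
With mixed-liquor wasting, θ_c = V/Q_w, so Q_w = V/θ_c = 302.4/9.31 = 32.48 m³/d.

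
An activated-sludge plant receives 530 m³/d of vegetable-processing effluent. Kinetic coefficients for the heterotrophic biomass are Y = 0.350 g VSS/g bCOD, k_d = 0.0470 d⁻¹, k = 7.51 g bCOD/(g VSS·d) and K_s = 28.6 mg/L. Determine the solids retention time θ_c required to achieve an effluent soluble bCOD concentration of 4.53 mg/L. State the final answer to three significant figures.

θ_c ≈ 3.20 d

From 1/θ_c = Y·k·S/(K_s + S) − k_d: Y·k·S/(K_s+S) = 0.350 × 7.51 × 4.53 / (28.6 + 4.53) = 0.3594 d⁻¹.
θ_c = 1/(μ − k_d) = 1/(0.3594 − 0.0470) = 1/0.3124 = 3.201 d.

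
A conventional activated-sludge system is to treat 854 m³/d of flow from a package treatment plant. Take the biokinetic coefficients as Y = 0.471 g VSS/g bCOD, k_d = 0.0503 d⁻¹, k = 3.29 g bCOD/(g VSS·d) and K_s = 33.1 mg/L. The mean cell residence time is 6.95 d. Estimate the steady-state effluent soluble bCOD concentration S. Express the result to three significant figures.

S ≈ 4.74 mg/L

From the Monod/SRT balance for a CMAS, S = K_s·(1+k_d θ_c)/[θ_c·(Y k − k_d) − 1] = 33.1 × (1 + 0.0503 × 6.95) / [6.95 × (0.471 × 3.29 − 0.0503) − 1] = 44.67 / 9.420 = 4.742 mg/L.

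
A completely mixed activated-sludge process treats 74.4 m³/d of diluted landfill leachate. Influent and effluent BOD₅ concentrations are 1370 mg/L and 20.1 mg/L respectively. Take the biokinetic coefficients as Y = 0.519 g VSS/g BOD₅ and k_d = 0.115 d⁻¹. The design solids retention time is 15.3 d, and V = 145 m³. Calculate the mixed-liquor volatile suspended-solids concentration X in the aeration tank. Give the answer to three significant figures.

Solving the biomass balance for X: X = Y Q (S₀−S) θ_c / [V (1+k_d θ_c)] = 0.519 × 74.4 × (1370 − 20.1) × 15.3 / [145 × (1 + 0.115 × 15.3)] = 1993 mg/L.

X ≈ 1990 mg/L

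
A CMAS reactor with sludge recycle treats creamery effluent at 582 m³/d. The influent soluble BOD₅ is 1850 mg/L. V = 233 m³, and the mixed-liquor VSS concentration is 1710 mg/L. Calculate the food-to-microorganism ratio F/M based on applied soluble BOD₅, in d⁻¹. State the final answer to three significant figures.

F/M ≈ 2.70 d⁻¹

F/M = Q·S₀ / (V·X) = 582 × 1850 / (233.0 × 1710) = 2.702 g soluble BOD₅·(g VSS·d)⁻¹.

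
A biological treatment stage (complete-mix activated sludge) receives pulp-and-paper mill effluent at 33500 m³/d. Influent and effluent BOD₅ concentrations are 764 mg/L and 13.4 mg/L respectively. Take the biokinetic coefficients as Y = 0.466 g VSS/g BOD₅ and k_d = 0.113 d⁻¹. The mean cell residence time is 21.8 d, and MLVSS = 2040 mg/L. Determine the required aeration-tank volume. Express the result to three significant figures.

Rearranging the biomass balance for a CMAS with decay, V = Y·Q·ΔS·θ_c / [X·(1+k_d θ_c)] = 0.466 × 33500 × (764 − 13.4) × 21.8 / [2040 × (1 + 0.113 × 21.8)] = 2.55×10^8 / 7065 = 36155 m³.

V ≈ 36200 m³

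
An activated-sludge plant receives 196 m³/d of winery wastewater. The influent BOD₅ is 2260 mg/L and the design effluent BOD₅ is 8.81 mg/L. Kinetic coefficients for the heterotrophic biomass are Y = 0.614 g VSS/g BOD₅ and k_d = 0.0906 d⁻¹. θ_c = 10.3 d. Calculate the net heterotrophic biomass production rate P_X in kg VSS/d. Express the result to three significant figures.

P_X ≈ 140 kg VSS/d

Y_obs = Y / (1 + k_d θ_c) = 0.614 / (1 + 0.0906 × 10.3) = 0.614 / 1.933 = 0.3176.
Q·(S₀ − S) = 196 × (2260 − 8.81) × 10⁻³ = 441.2 kg/d removed.
Net biomass production P_X = Y_obs × Q·(S₀ − S) = 0.3176 × 441.2 = 140.1 kg VSS/d.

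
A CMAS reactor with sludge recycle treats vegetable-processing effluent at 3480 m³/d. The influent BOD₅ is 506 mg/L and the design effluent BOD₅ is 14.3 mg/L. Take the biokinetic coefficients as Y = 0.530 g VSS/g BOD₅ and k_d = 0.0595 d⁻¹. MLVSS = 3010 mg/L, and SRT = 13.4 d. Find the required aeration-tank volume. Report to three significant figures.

Steady-state biomass mass balance: V·X·(1 + k_d·θ_c) = Y·Q·(S₀ − S)·θ_c, so V = 0.530 × 3480 × (506 − 14.3) × 13.4 / [3010 × (1 + 0.0595 × 13.4)] = 1.22×10^7 / 5410 = 2246 m³.

V ≈ 2250 m³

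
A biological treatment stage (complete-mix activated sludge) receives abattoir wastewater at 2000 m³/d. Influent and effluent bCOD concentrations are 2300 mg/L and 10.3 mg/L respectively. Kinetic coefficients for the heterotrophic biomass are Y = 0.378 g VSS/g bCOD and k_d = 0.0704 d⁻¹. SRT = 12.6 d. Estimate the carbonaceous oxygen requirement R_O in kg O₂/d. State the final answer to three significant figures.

Y_obs = Y / (1 + k_d θ_c) = 0.378 / (1 + 0.0704 × 12.6) = 0.378 / 1.887 = 0.2003.
Q·(S₀ − S) = 2000 × (2300 − 10.3) × 10⁻³ = 4579 kg/d removed.
P_X = Y_obs·Q·(S₀ − S) = 0.2003 × 4579 = 917.3 kg VSS/d.
Carbonaceous O₂ demand = substrate oxidised − cell-mass equivalent = 4579 − 1.42 × 917.3 = 3277 kg O₂/d.

R_O ≈ 3280 kg O₂/d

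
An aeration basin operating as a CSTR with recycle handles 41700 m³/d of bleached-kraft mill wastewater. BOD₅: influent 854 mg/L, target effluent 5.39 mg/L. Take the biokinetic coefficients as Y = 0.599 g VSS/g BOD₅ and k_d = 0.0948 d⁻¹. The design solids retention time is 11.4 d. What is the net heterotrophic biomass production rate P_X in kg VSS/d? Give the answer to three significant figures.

Y_obs = Y / (1 + k_d θ_c) = 0.599 / (1 + 0.0948 × 11.4) = 0.599 / 2.081 = 0.2879.
Substrate removed = Q·(S₀ − S) = 41700 m³/d × (854 − 5.39) g/m³ = 3.54×10^7 g/d = 35387 kg/d.
P_X = Y_obs · Q(S₀ − S) = 0.2879 × 35387 = 10187 kg VSS/d.

P_X ≈ 10200 kg VSS/d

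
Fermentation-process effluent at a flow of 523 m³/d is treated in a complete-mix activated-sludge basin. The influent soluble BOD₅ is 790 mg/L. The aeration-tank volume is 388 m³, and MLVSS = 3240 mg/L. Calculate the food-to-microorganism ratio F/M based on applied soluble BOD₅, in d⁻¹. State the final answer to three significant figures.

F/M = Q·S₀ / (V·X) = 523 × 790 / (388.0 × 3240) = 0.3287 g soluble BOD₅·(g VSS·d)⁻¹.

F/M ≈ 0.329 d⁻¹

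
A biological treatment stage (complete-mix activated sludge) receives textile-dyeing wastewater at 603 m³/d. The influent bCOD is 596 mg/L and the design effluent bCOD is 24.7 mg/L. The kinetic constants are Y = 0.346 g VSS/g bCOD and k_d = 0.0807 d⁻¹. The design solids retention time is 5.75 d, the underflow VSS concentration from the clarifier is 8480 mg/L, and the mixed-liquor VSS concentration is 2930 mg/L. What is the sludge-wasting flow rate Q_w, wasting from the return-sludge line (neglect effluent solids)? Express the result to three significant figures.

Q_w ≈ 9.60 m³/d

Rearranging the biomass balance for a CMAS with decay, V = Y·Q·ΔS·θ_c / [X·(1+k_d θ_c)] = 0.346 × 603 × (596 − 24.7) × 5.75 / [2930 × (1 + 0.0807 × 5.75)] = 6.85×10^5 / 4290 = 159.8 m³.
Wasting from the return line (neglecting effluent solids): Q_w = V·X / (θ_c·X_r) = 159.8 × 2930 / (5.75 × 8480) = 9.601 m³/d.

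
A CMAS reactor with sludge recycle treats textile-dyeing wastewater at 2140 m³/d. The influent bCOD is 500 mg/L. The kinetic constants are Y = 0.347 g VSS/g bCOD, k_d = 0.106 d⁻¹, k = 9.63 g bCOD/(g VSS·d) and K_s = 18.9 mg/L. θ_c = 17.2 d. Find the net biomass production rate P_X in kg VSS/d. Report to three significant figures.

From the Monod/SRT balance for a CMAS, S = K_s·(1+k_d θ_c)/[θ_c·(Y k − k_d) − 1] = 18.9 × (1 + 0.106 × 17.2) / [17.2 × (0.347 × 9.63 − 0.106) − 1] = 53.36 / 54.65 = 0.9763 mg/L.
The observed yield is Y_obs = Y/(1 + k_d·θ_c) = 0.347 / (1 + 0.106 × 17.2) = 0.347 / 2.823 = 0.1229 g VSS per g bCOD removed.
Substrate removed = Q·(S₀ − S) = 2140 m³/d × (500 − 0.976) g/m³ = 1.07×10^6 g/d = 1068 kg/d.
So the net sludge growth is P_X = 0.1229 × 1068 = 131.3 kg VSS/d.

P_X ≈ 131 kg VSS/d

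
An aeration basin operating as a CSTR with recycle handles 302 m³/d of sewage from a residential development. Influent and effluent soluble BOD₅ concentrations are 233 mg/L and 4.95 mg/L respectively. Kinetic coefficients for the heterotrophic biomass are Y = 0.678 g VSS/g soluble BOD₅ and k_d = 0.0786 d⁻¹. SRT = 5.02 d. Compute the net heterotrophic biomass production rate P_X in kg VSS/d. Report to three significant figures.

P_X ≈ 33.5 kg VSS/d

Observed yield with endogenous decay: Y_obs = Y / (1 + k_d·θ_c) = 0.678 / (1 + 0.0786 × 5.02) = 0.678 / 1.395 = 0.4862 g VSS/g soluble BOD₅.
Substrate removed = Q·(S₀ − S) = 302 m³/d × (233 − 4.95) g/m³ = 6.89×10^4 g/d = 68.87 kg/d.
Biomass produced: P_X = Y_obs·Q·ΔS = 0.4862 × 68.87 ≈ 33.48 kg VSS/d.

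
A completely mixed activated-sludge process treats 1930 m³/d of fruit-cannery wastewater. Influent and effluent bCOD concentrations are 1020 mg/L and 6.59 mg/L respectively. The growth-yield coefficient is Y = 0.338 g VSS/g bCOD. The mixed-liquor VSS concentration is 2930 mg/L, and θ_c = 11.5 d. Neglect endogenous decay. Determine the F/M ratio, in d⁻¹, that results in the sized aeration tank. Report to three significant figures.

F/M ≈ 0.259 d⁻¹

With k_d = 0 the design equation reduces to V = Y Q (S₀−S) θ_c / X = 0.338 × 1930 × (1020 − 6.59) × 11.5 / 2930 = 2595 m³.
Food-to-microorganism ratio F/M = Q S₀ / (V X) = 1930 × 1020 / (2595 × 2930) = 0.2589 d⁻¹.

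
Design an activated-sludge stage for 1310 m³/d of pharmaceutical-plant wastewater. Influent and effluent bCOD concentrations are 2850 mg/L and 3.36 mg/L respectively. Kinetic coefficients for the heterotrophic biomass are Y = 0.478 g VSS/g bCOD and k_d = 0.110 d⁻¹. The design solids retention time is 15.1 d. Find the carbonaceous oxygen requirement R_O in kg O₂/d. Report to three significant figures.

R_O ≈ 2780 kg O₂/d

Observed yield with endogenous decay: Y_obs = Y / (1 + k_d·θ_c) = 0.478 / (1 + 0.110 × 15.1) = 0.478 / 2.661 = 0.1796 g VSS/g bCOD.
ΔS = 2850 − 3.36 = 2847 mg/L, so the substrate removal rate is 1310 × 2847/1000 = 3729 kg bCOD/d.
Biomass synthesised: P_X = Y_obs × 3729 = 669.9 kg VSS/d.
R_O = Q·(S₀ − S) − 1.42·P_X = 3729 − 1.42 × 669.9 = 2778 kg O₂/d.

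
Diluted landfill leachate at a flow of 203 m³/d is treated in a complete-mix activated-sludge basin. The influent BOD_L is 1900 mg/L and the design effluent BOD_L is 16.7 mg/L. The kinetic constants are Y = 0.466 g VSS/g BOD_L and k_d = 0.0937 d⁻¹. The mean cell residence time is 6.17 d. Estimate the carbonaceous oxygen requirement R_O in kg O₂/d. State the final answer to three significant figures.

R_O ≈ 222 kg O₂/d

The observed yield is Y_obs = Y/(1 + k_d·θ_c) = 0.466 / (1 + 0.0937 × 6.17) = 0.466 / 1.578 = 0.2953 g VSS per g BOD_L removed.
Q·(S₀ − S) = 203 × (1900 − 16.7) × 10⁻³ = 382.3 kg/d removed.
Net sludge production P_X = 0.2953 × 382.3 = 112.9 kg VSS/d.
Carbonaceous O₂ demand = substrate oxidised − cell-mass equivalent = 382.3 − 1.42 × 112.9 = 222.0 kg O₂/d.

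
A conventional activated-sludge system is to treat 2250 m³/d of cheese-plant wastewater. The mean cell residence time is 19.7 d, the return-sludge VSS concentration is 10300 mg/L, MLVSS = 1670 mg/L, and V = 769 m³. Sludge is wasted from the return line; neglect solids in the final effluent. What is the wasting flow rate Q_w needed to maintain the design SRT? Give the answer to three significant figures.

Q_w = (V·X)/(θ_c X_r) = 769.0 × 1670 / (19.7 × 10300) = 6.329 m³/d.

Q_w ≈ 6.33 m³/d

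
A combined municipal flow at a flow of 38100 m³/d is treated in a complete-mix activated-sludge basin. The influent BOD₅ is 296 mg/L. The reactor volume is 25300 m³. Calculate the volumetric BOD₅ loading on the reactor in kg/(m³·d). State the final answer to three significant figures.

L_v ≈ 0.446 kg BOD₅/(m³·d)

L_v = Q S₀ / V = 38100 × 296 × 10⁻³ / 25300 = 0.4458 kg/(m³·d).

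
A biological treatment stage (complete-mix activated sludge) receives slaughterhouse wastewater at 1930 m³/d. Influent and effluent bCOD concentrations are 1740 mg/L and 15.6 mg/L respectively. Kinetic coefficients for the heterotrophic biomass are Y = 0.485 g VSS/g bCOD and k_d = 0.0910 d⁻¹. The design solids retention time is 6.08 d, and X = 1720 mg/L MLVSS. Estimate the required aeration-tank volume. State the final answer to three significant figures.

Rearranging the biomass balance for a CMAS with decay, V = Y·Q·ΔS·θ_c / [X·(1+k_d θ_c)] = 0.485 × 1930 × (1740 − 15.6) × 6.08 / [1720 × (1 + 0.0910 × 6.08)] = 9.81×10^6 / 2672 = 3673 m³.

V ≈ 3670 m³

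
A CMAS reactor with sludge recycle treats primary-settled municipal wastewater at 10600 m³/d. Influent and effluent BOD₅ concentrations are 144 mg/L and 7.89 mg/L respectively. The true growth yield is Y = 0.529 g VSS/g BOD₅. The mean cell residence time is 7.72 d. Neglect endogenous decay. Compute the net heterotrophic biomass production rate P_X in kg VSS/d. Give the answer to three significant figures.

P_X ≈ 763 kg VSS/d

With endogenous decay neglected, the observed yield equals the true yield: Y_obs = Y = 0.529 g VSS/g BOD₅.
ΔS = 144 − 7.89 = 136.1 mg/L, so the substrate removal rate is 10600 × 136.1/1000 = 1443 kg BOD₅/d.
So the net sludge growth is P_X = 0.5290 × 1443 = 763.2 kg VSS/d.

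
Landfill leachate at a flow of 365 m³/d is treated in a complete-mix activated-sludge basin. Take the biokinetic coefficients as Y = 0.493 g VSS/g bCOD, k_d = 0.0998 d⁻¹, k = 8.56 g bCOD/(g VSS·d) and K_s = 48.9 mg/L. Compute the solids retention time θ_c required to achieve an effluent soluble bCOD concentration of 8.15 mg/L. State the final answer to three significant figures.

From 1/θ_c = Y·k·S/(K_s + S) − k_d: Y·k·S/(K_s+S) = 0.493 × 8.56 × 8.15 / (48.9 + 8.15) = 0.6029 d⁻¹.
Then 1/θ_c = μ − k_d = 0.6029 − 0.0998 = 0.5031 d⁻¹, giving θ_c = 1.988 d.

θ_c ≈ 1.99 d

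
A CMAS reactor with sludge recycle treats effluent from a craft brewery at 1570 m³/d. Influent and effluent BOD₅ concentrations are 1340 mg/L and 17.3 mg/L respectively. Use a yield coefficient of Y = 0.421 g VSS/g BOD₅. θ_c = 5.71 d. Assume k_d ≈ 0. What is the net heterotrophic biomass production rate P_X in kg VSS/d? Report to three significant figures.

Since k_d ≈ 0, Y_obs = Y = 0.421 g VSS/g BOD₅.
ΔS = 1340 − 17.3 = 1323 mg/L, so the substrate removal rate is 1570 × 1323/1000 = 2077 kg BOD₅/d.
So the net sludge growth is P_X = 0.4210 × 2077 = 874.3 kg VSS/d.

P_X ≈ 874 kg VSS/d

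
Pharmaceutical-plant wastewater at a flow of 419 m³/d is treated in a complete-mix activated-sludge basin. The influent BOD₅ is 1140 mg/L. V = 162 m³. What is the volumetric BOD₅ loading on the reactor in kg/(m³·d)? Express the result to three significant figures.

L_v ≈ 2.95 kg BOD₅/(m³·d)

L_v = Q S₀ / V = 419 × 1140 × 10⁻³ / 162.0 = 2.949 kg/(m³·d).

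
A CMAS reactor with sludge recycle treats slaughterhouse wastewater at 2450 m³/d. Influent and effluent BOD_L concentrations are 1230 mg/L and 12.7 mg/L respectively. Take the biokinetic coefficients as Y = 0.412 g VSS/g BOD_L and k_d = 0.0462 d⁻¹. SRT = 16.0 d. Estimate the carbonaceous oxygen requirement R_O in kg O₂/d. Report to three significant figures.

Y_obs = Y / (1 + k_d θ_c) = 0.412 / (1 + 0.0462 × 16.0) = 0.412 / 1.739 = 0.2369.
Mass of BOD_L removed per day: Q(S₀ − S) = 2450 × 1217 g/m³ = 2982 kg/d.
Biomass synthesised: P_X = Y_obs × 2982 = 706.5 kg VSS/d.
Carbonaceous O₂ demand = substrate oxidised − cell-mass equivalent = 2982 − 1.42 × 706.5 = 1979 kg O₂/d.

R_O ≈ 1980 kg O₂/d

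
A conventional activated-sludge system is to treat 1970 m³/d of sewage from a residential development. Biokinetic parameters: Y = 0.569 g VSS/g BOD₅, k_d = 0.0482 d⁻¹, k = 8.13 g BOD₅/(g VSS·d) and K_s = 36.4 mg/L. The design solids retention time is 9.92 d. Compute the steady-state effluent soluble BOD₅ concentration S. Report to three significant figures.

From the Monod/SRT balance for a CMAS, S = K_s·(1+k_d θ_c)/[θ_c·(Y k − k_d) − 1] = 36.4 × (1 + 0.0482 × 9.92) / [9.92 × (0.569 × 8.13 − 0.0482) − 1] = 53.80 / 44.41 = 1.211 mg/L.

S ≈ 1.21 mg/L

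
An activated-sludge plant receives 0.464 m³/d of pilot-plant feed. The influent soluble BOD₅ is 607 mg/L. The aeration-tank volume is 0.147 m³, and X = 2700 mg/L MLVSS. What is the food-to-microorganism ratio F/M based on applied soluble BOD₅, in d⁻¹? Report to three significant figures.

F/M = Q·S₀ / (V·X) = 0.464 × 607 / (0.1470 × 2700) = 0.7096 g soluble BOD₅·(g VSS·d)⁻¹.

F/M ≈ 0.710 d⁻¹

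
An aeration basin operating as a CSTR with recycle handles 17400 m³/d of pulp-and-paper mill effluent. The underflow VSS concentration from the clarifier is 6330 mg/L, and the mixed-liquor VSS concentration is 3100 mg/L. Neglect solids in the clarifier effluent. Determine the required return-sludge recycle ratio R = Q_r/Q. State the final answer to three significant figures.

R ≈ 0.960

Solids balance on the clarifier gives (1+R)X = R·X_r, so R = X/(X_r − X) = 3100 / (6330 − 3100) = 0.9598.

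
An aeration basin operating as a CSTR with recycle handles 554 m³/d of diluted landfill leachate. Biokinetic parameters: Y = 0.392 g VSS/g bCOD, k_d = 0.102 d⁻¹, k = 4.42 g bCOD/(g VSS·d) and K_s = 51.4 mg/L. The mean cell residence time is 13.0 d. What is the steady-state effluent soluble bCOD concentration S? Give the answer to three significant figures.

Effluent substrate depends only on kinetics and SRT: S = K_s(1 + k_d θ_c) / [θ_c(Yk − k_d) − 1] = 51.4 × (1 + 0.102 × 13.0) / [13.0 × (0.392 × 4.42 − 0.102) − 1] = 119.6 / 20.20 = 5.919 mg/L.

S ≈ 5.92 mg/L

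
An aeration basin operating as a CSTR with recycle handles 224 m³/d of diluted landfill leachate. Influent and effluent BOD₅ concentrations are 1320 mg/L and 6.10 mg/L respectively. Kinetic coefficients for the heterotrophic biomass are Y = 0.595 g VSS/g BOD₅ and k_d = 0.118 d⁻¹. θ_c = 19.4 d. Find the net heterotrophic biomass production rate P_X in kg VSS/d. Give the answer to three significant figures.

P_X ≈ 53.2 kg VSS/d

The observed yield is Y_obs = Y/(1 + k_d·θ_c) = 0.595 / (1 + 0.118 × 19.4) = 0.595 / 3.289 = 0.1809 g VSS per g BOD₅ removed.
Mass of BOD₅ removed per day: Q(S₀ − S) = 224 × 1314 g/m³ = 294.3 kg/d.
Biomass produced: P_X = Y_obs·Q·ΔS = 0.1809 × 294.3 ≈ 53.24 kg VSS/d.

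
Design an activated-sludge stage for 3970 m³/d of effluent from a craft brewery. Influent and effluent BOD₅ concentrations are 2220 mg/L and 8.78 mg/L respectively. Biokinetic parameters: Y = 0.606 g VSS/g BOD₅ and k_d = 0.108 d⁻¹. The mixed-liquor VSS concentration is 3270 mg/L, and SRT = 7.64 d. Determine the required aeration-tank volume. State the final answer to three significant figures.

From the SRT design equation V = Y Q (S₀−S) θ_c / [X (1 + k_d θ_c)] = 0.606 × 3970 × (2220 − 8.78) × 7.64 / [3270 × (1 + 0.108 × 7.64)] = 4.06×10^7 / 5968 = 6810 m³.

V ≈ 6810 m³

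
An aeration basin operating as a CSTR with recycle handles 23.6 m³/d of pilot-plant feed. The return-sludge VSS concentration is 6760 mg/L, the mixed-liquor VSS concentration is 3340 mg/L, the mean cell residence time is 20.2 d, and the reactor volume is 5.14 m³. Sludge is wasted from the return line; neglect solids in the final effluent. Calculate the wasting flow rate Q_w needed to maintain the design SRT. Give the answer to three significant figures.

Wasting from the return line (neglecting effluent solids): Q_w = V·X / (θ_c·X_r) = 5.140 × 3340 / (20.2 × 6760) = 0.1257 m³/d.

Q_w ≈ 0.126 m³/d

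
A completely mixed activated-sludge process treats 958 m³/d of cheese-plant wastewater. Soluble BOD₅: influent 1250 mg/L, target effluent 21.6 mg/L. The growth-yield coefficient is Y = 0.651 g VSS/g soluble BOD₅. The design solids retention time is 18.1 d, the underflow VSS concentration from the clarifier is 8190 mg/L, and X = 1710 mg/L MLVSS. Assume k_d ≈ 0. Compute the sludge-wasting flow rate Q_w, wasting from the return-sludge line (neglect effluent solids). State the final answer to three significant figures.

Biomass mass balance (decay neglected): V·X = Y·Q·(S₀ − S)·θ_c, so V = 0.651 × 958 × (1250 − 21.6) × 18.1 / 1710 = 8109 m³.
Q_w = (V·X)/(θ_c X_r) = 8109 × 1710 / (18.1 × 8190) = 93.54 m³/d.

Q_w ≈ 93.5 m³/d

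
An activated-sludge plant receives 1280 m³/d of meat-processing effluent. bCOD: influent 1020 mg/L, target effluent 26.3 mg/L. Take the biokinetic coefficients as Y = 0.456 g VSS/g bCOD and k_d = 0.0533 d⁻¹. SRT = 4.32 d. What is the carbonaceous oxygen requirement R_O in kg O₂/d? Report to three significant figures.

Observed yield with endogenous decay: Y_obs = Y / (1 + k_d·θ_c) = 0.456 / (1 + 0.0533 × 4.32) = 0.456 / 1.230 = 0.3707 g VSS/g bCOD.
Substrate removed = Q·(S₀ − S) = 1280 m³/d × (1020 − 26.3) g/m³ = 1.27×10^6 g/d = 1272 kg/d.
Net sludge production P_X = 0.3707 × 1272 = 471.4 kg VSS/d.
Carbonaceous O₂ demand = substrate oxidised − cell-mass equivalent = 1272 − 1.42 × 471.4 = 602.5 kg O₂/d.

R_O ≈ 602 kg O₂/d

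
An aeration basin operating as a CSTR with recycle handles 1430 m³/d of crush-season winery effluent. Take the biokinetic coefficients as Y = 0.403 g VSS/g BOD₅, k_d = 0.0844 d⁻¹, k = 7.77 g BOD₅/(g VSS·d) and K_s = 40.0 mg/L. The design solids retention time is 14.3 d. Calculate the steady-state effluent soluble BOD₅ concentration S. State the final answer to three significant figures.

S ≈ 2.07 mg/L

For a completely mixed reactor with recycle the Lawrence–McCarty relation gives S = K_s·(1 + k_d·θ_c) / [θ_c·(Y·k − k_d) − 1] = 40.0 × (1 + 0.0844 × 14.3) / [14.3 × (0.403 × 7.77 − 0.0844) − 1] = 88.28 / 42.57 = 2.074 mg/L.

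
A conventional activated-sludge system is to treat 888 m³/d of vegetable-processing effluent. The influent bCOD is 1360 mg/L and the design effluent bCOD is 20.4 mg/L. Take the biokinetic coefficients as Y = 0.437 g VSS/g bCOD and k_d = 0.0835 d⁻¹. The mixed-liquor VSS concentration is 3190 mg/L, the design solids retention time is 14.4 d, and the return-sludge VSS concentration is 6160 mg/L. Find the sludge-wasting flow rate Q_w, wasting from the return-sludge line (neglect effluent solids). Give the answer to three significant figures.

Q_w ≈ 38.3 m³/d

From the SRT design equation V = Y Q (S₀−S) θ_c / [X (1 + k_d θ_c)] = 0.437 × 888 × (1360 − 20.4) × 14.4 / [3190 × (1 + 0.0835 × 14.4)] = 7.49×10^6 / 7026 = 1065 m³.
Wasting from the return line (neglecting effluent solids): Q_w = V·X / (θ_c·X_r) = 1065 × 3190 / (14.4 × 6160) = 38.32 m³/d.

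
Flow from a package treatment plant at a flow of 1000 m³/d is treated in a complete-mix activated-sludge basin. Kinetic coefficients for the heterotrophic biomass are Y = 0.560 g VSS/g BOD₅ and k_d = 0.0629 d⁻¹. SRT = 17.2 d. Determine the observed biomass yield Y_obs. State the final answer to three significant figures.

Observed yield with endogenous decay: Y_obs = Y / (1 + k_d·θ_c) = 0.560 / (1 + 0.0629 × 17.2) = 0.560 / 2.082 = 0.2690 g VSS/g BOD₅.

Y_obs ≈ 0.269 g VSS/g BOD₅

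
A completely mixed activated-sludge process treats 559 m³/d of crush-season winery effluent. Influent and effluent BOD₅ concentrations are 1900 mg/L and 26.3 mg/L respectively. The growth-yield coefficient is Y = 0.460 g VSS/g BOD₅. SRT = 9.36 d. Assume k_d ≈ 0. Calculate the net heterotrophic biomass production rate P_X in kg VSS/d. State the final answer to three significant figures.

Since k_d ≈ 0, Y_obs = Y = 0.460 g VSS/g BOD₅.
Q·(S₀ − S) = 559 × (1900 − 26.3) × 10⁻³ = 1047 kg/d removed.
Net biomass production P_X = Y_obs × Q·(S₀ − S) = 0.4600 × 1047 = 481.8 kg VSS/d.

P_X ≈ 482 kg VSS/d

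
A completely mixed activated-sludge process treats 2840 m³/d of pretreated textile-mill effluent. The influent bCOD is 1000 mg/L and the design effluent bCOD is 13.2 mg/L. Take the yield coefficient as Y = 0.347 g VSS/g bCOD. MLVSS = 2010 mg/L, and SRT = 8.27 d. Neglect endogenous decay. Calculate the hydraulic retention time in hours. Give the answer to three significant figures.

τ ≈ 33.8 h

Biomass mass balance (decay neglected): V·X = Y·Q·(S₀ − S)·θ_c, so V = 0.347 × 2840 × (1000 − 13.2) × 8.27 / 2010 = 4001 m³.
HRT = V/Q = 4001 m³ / 2840 m³·d⁻¹ = 1.409 d × 24 = 33.81 h.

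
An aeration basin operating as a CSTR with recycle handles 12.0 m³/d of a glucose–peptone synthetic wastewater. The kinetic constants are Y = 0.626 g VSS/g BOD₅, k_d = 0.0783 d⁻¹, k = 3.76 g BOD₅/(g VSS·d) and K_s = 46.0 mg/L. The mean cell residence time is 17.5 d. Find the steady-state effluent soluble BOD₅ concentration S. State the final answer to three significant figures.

From the Monod/SRT balance for a CMAS, S = K_s·(1+k_d θ_c)/[θ_c·(Y k − k_d) − 1] = 46.0 × (1 + 0.0783 × 17.5) / [17.5 × (0.626 × 3.76 − 0.0783) − 1] = 109.0 / 38.82 = 2.809 mg/L.

S ≈ 2.81 mg/L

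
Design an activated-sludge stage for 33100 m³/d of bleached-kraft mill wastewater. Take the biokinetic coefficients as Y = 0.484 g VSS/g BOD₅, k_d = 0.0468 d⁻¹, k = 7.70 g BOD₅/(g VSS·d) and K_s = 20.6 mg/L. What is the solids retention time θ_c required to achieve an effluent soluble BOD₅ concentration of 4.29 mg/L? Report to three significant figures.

θ_c ≈ 1.68 d

Specific growth rate at S = 4.29 mg/L: μ = YkS/(K_s+S) = 0.484·7.70·4.29/(20.6+4.29) = 0.6423 d⁻¹.
1/θ_c = 0.6423 − 0.0468 = 0.5955 d⁻¹, so θ_c = 1.679 d.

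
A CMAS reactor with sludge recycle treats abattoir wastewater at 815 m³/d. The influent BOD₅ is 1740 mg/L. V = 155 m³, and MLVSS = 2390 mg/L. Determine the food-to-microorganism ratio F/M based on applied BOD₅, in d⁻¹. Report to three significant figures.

F/M ≈ 3.83 d⁻¹

Food-to-microorganism ratio F/M = Q S₀ / (V X) = 815 × 1740 / (155.0 × 2390) = 3.828 d⁻¹.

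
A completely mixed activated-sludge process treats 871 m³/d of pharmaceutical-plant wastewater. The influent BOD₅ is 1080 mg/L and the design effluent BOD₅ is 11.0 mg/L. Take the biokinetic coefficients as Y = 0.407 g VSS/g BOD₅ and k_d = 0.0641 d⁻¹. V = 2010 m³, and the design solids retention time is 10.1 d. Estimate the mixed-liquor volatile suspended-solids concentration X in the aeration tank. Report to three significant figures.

Solving the biomass balance for X: X = Y Q (S₀−S) θ_c / [V (1+k_d θ_c)] = 0.407 × 871 × (1080 − 11.0) × 10.1 / [2010 × (1 + 0.0641 × 10.1)] = 1156 mg/L.

X ≈ 1160 mg/L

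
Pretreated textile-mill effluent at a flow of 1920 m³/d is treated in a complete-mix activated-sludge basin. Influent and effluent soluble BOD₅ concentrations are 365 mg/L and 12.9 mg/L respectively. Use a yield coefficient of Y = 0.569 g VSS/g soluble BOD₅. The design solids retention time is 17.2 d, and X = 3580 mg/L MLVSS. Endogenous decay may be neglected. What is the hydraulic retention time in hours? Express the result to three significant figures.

With k_d = 0 the design equation reduces to V = Y Q (S₀−S) θ_c / X = 0.569 × 1920 × (365 − 12.9) × 17.2 / 3580 = 1848 m³.
τ = V/Q = 1848/1920 = 0.9626 d, or 23.10 h.

τ ≈ 23.1 h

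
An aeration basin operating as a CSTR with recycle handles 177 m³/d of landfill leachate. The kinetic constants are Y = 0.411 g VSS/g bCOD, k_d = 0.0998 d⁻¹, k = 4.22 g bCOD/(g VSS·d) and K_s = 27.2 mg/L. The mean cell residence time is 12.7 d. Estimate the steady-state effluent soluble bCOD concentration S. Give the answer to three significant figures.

For a completely mixed reactor with recycle the Lawrence–McCarty relation gives S = K_s·(1 + k_d·θ_c) / [θ_c·(Y·k − k_d) − 1] = 27.2 × (1 + 0.0998 × 12.7) / [12.7 × (0.411 × 4.22 − 0.0998) − 1] = 61.67 / 19.76 = 3.121 mg/L.

S ≈ 3.12 mg/L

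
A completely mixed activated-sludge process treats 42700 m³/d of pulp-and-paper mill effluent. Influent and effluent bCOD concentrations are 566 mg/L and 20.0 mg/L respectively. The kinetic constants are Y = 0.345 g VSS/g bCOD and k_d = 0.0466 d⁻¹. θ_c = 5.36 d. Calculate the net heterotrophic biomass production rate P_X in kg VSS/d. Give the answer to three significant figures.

Correct the yield for decay: Y_obs = Y/(1 + k_d θ_c) = 0.345 / (1 + 0.0466 × 5.36) = 0.345 / 1.250 = 0.2760.
Mass of bCOD removed per day: Q(S₀ − S) = 42700 × 546.0 g/m³ = 23314 kg/d.
Net biomass production P_X = Y_obs × Q·(S₀ − S) = 0.2760 × 23314 = 6436 kg VSS/d.

P_X ≈ 6440 kg VSS/d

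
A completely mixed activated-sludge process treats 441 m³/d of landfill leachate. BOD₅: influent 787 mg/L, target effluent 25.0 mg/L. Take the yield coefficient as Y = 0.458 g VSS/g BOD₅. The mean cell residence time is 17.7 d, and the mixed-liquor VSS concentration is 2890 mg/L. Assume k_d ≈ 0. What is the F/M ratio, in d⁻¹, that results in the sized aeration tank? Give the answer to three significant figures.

F/M ≈ 0.127 d⁻¹

With k_d = 0 the design equation reduces to V = Y Q (S₀−S) θ_c / X = 0.458 × 441 × (787 − 25.0) × 17.7 / 2890 = 942.6 m³.
F/M = applied load / biomass = Q·S₀/(V·X) = 441 × 787 / (942.6 × 2890) = 0.1274 d⁻¹.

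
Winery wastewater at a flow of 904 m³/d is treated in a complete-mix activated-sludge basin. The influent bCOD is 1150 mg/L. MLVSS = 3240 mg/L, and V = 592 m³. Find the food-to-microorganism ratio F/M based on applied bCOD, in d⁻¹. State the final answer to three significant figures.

Food-to-microorganism ratio F/M = Q S₀ / (V X) = 904 × 1150 / (592.0 × 3240) = 0.5420 d⁻¹.

F/M ≈ 0.542 d⁻¹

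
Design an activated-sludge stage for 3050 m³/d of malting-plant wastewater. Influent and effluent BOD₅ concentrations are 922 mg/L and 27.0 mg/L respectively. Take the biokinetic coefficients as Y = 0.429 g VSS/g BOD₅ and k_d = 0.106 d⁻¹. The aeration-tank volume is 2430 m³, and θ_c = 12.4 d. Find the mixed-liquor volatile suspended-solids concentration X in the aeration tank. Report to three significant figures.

X ≈ 2580 mg/L

Solving the biomass balance for X: X = Y Q (S₀−S) θ_c / [V (1+k_d θ_c)] = 0.429 × 3050 × (922 − 27.0) × 12.4 / [2430 × (1 + 0.106 × 12.4)] = 2582 mg/L.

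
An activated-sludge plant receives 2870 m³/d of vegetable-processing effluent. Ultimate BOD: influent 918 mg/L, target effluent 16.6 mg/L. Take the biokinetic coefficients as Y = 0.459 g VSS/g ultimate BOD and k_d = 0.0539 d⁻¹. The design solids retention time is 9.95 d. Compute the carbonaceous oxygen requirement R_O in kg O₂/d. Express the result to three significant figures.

R_O ≈ 1490 kg O₂/d

Y_obs = Y / (1 + k_d θ_c) = 0.459 / (1 + 0.0539 × 9.95) = 0.459 / 1.536 = 0.2988.
Q·(S₀ − S) = 2870 × (918 − 16.6) × 10⁻³ = 2587 kg/d removed.
P_X = Y_obs·Q·(S₀ − S) = 0.2988 × 2587 = 772.9 kg VSS/d.
Carbonaceous O₂ demand = substrate oxidised − cell-mass equivalent = 2587 − 1.42 × 772.9 = 1489 kg O₂/d.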